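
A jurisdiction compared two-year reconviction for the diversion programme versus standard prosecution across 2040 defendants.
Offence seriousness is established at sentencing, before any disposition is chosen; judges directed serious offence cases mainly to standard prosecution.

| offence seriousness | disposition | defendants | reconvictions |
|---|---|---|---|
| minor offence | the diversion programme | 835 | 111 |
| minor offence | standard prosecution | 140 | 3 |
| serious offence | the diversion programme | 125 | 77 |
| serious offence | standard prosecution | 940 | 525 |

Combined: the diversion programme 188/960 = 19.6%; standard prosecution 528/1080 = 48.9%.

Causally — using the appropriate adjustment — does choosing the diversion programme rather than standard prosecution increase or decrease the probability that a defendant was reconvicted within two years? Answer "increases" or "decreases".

standard prosecution is lower inside every offence seriousness stratum but the diversion programme is lower in aggregate. Whether to stratify depends on how offence seriousness relates to the disposition.
Offence seriousness differs across dispositions for reasons unrelated to any effect of the disposition itself, and it separately predicts the outcome — a classic confounder. We must compare within offence seriousness levels.
Within each level — minor offence: 13.3% vs 2.1%; serious offence: 61.6% vs 55.9% — standard prosecution is lower every time.

increases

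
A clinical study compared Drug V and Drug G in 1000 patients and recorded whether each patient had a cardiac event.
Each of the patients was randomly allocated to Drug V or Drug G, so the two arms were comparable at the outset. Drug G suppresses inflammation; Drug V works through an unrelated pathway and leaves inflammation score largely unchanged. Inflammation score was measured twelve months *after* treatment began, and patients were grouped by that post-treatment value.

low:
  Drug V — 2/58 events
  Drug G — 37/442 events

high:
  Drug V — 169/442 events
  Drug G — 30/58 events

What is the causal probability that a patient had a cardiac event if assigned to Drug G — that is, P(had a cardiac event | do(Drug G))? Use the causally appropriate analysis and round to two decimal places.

0.13

Stratifying would compare drugs among patients the drugs themselves sorted into inflammation score groups — a form of selection on an intermediate. The unconditioned pooled rates give the total causal effect.
So P(outcome | do(Drug G)) is just the pooled rate for Drug G: 67/500 = 0.134.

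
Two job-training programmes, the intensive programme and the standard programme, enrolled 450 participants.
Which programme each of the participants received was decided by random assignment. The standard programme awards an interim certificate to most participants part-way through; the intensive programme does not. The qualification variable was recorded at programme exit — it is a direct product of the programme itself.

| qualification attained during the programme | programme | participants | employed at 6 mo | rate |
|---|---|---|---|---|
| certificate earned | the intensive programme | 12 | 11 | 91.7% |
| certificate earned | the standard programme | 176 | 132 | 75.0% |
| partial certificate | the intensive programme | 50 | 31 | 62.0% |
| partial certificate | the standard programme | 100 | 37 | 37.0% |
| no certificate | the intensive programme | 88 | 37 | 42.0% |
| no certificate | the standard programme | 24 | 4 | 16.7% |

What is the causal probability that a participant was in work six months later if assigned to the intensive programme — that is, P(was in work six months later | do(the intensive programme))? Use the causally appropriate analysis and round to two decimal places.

0.53

Within every qualification attained during the programme level the intensive programme has the higher rate, yet pooled the standard programme does — Simpson's reversal.
Stratifying would compare programmes among participants the programmes themselves sorted into qualification attained during the programme groups — a form of selection on an intermediate. The unconditioned pooled rates give the total causal effect.
So P(outcome | do(the intensive programme)) is just the pooled rate for the intensive programme: 79/150 = 0.527.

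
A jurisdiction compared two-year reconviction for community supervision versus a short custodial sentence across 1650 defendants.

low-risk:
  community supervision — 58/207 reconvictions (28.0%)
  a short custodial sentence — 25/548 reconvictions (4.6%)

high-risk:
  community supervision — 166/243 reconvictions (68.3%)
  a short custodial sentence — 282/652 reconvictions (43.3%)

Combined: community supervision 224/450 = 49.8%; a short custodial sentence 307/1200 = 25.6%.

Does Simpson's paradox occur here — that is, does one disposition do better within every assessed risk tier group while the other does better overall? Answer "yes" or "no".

Within each assessed risk tier level (low-risk 28.0% vs 4.6%; high-risk 68.3% vs 43.3%), a short custodial sentence has the lower rate every time. Pooled: 49.8% vs 25.6% — a short custodial sentence has the lower rate overall. They agree.

no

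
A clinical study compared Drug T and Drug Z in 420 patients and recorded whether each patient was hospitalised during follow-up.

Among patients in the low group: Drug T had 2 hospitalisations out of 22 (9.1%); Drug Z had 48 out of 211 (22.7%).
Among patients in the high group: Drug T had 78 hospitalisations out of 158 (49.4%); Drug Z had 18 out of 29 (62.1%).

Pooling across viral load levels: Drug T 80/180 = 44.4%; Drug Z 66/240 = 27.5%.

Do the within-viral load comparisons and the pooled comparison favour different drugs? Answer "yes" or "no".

yes

Within each viral load level (low 9.1% vs 22.7%; high 49.4% vs 62.1%), Drug T has the lower rate every time. Pooled: 44.4% vs 27.5% — Drug Z has the lower rate overall. The two comparisons disagree.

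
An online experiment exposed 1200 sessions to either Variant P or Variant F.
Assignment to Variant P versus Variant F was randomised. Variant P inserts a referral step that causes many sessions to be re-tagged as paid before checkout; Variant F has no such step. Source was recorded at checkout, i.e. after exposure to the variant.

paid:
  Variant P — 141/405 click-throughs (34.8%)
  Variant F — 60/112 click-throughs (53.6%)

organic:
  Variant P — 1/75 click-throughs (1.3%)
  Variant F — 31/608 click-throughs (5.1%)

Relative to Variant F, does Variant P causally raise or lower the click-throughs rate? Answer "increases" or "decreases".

Because the variant influences traffic source, traffic source is a post-treatment mediator, not a confounder. Stratifying on it would bias the estimate; the causal effect is the crude pooled difference.
Pooled: Variant P 29.6% vs Variant F 12.6%; Variant P is higher overall.

increases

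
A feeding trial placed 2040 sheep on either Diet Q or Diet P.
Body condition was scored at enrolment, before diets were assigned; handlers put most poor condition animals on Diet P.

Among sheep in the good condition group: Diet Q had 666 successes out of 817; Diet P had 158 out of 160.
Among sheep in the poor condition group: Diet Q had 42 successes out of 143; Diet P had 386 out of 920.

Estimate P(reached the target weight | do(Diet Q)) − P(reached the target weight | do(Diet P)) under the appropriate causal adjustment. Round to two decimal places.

-0.15

Within every starting body condition level Diet P has the higher rate, yet pooled Diet Q does — Simpson's reversal.
The imbalance in starting body condition arose from how sheep were allocated, not from anything the diet did; and starting body condition independently affects the outcome. The pooled gap is confounded — condition on starting body condition.
Adjusting over the population distribution of starting body condition: 0.479·(0.815−0.988) + 0.521·(0.294−0.420) = -0.148.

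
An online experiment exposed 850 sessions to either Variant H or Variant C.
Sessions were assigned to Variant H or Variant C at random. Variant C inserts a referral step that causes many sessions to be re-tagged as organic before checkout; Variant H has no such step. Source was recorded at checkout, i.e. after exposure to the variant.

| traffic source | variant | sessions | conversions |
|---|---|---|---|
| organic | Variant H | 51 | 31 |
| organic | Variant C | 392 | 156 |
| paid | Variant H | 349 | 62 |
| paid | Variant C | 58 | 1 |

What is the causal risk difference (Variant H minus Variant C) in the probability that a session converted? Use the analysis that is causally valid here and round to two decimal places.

Stratifying would compare variants among sessions the variants themselves sorted into traffic source groups — a form of selection on an intermediate. The unconditioned pooled rates give the total causal effect.
The causal difference is the pooled difference: 0.233 − 0.349 = -0.116.

-0.12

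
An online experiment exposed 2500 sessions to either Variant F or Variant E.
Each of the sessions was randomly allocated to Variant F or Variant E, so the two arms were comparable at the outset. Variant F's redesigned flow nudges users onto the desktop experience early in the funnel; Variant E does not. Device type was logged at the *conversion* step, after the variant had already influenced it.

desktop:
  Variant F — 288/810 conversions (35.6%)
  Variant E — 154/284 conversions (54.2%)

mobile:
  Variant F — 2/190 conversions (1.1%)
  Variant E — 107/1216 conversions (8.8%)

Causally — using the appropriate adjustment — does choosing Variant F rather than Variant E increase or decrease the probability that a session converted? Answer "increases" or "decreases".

increases

Device type is recorded after the variant and is itself shifted by it — it sits on the causal path from variant to outcome. Conditioning on a mediator would strip out part of the effect we want; the pooled comparison gives the total causal effect.
Pooled: Variant F 29.0% vs Variant E 17.4%; Variant F is higher overall.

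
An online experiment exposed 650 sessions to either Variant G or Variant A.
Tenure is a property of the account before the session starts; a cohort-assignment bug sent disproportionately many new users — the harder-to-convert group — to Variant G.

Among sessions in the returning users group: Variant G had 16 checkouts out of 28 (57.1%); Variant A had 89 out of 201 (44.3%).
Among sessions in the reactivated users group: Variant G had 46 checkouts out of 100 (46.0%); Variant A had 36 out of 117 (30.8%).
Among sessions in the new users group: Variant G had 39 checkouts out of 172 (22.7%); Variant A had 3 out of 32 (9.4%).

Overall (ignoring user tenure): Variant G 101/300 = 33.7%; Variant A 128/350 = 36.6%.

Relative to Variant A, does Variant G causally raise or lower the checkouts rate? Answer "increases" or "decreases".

Here user tenure is a common cause — it drives both which variant a case falls under and the outcome. The crude comparison mixes populations; the stratum-specific rates are the causally relevant ones.
Within each level — returning users: 57.1% vs 44.3%; reactivated users: 46.0% vs 30.8%; new users: 22.7% vs 9.4% — Variant G is higher every time.

increases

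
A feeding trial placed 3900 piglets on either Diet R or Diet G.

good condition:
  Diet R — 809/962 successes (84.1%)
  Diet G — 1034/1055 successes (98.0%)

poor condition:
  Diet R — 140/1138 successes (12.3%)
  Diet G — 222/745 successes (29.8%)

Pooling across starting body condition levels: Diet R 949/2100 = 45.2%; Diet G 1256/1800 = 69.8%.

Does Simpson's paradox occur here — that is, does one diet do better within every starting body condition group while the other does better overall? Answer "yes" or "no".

Within each starting body condition level (good condition 84.1% vs 98.0%; poor condition 12.3% vs 29.8%), Diet G has the higher rate every time. Pooled: 45.2% vs 69.8% — Diet G has the higher rate overall. They agree.

no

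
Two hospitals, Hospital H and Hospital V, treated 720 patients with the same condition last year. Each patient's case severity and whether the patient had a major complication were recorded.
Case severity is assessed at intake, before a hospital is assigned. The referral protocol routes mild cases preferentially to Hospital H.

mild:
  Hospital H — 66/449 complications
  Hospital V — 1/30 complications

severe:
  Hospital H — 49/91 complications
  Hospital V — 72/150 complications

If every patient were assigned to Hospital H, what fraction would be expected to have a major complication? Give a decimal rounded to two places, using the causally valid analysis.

0.28

Within every case severity level Hospital V has the lower rate, yet pooled Hospital H does — Simpson's reversal.
Nothing the hospital does changes case severity; the imbalance is an allocation artefact. With case severity also predicting the outcome, the pooled figure is confounded, and the within-stratum comparison is the causal one.
Standardising Hospital H to the population case severity mix: 0.665·66/449 + 0.335·49/91 = 0.278.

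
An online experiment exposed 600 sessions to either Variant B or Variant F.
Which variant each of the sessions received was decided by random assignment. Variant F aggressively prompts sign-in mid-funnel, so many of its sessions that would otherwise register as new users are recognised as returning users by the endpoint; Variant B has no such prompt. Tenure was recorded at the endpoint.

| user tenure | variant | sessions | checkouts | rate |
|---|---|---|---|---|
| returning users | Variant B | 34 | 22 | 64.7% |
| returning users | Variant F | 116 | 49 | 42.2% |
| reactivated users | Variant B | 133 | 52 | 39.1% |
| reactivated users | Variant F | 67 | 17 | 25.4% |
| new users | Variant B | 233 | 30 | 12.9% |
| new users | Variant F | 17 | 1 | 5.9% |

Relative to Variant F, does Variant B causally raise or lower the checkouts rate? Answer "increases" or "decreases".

Variant B is higher inside every user tenure stratum but Variant F is higher in aggregate. Whether to stratify depends on how user tenure relates to the variant.
User tenure lies on the pathway variant → user tenure → outcome, so adjusting for it blocks the indirect effect. For the total causal effect of variant, use the unadjusted pooled rates.
Pooled: Variant B 26.0% vs Variant F 33.5%; Variant F is higher overall.

decreases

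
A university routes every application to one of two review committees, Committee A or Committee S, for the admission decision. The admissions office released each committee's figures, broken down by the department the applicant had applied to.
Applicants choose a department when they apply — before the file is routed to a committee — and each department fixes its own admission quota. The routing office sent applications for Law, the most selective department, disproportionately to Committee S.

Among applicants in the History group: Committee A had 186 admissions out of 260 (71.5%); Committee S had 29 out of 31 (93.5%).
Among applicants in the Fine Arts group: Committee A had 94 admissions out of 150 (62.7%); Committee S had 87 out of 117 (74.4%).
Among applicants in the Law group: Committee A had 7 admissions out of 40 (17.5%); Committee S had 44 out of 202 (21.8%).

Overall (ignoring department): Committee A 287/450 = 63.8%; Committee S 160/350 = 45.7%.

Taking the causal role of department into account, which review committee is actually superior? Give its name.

Committee S

Committee S is higher inside every department stratum but Committee A is higher in aggregate. Whether to stratify depends on how department relates to the review committee.
Nothing the review committee does changes department; the imbalance is an allocation artefact. With department also predicting the outcome, the pooled figure is confounded, and the within-stratum comparison is the causal one.
Within each level — History: 71.5% vs 93.5%; Fine Arts: 62.7% vs 74.4%; Law: 17.5% vs 21.8% — Committee S is higher every time.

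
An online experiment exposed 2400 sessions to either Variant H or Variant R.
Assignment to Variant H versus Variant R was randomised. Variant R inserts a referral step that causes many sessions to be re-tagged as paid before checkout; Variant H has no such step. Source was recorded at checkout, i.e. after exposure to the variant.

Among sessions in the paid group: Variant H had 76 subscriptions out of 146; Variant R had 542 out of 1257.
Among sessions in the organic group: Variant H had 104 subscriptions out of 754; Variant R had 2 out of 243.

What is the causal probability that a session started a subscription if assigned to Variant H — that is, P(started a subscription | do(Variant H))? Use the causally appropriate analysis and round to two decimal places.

Within every traffic source level Variant H has the higher rate, yet pooled Variant R does — Simpson's reversal.
Traffic source lies on the pathway variant → traffic source → outcome, so adjusting for it blocks the indirect effect. For the total causal effect of variant, use the unadjusted pooled rates.
So P(outcome | do(Variant H)) is just the pooled rate for Variant H: 180/900 = 0.200.

0.20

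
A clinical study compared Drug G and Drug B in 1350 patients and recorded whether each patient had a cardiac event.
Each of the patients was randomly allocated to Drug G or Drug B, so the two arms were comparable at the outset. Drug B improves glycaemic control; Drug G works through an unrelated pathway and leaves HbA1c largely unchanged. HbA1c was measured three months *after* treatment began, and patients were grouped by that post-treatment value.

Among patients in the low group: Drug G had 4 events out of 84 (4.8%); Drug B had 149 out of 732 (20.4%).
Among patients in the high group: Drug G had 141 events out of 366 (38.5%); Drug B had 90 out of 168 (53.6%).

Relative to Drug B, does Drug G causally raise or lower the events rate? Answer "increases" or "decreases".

increases

Stratifying would compare drugs among patients the drugs themselves sorted into HbA1c groups — a form of selection on an intermediate. The unconditioned pooled rates give the total causal effect.
Pooled: Drug G 32.2% vs Drug B 26.6%; Drug B is lower overall.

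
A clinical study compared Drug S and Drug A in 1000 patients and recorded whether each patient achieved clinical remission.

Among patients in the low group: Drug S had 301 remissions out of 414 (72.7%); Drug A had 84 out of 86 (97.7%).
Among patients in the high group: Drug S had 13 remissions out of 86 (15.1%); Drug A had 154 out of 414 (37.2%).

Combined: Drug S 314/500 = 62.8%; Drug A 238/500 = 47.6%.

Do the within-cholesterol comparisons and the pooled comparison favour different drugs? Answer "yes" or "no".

yes

Within each cholesterol level (low 72.7% vs 97.7%; high 15.1% vs 37.2%), Drug A has the higher rate every time. Pooled: 62.8% vs 47.6% — Drug S has the higher rate overall. The two comparisons disagree.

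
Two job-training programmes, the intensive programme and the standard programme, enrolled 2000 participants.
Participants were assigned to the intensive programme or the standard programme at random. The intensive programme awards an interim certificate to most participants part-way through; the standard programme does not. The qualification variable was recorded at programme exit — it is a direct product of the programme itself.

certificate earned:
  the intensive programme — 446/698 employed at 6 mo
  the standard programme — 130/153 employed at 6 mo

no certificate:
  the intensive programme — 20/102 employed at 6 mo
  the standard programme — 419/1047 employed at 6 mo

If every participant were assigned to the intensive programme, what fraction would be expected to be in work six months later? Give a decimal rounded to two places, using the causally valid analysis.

Because the programme influences qualification attained during the programme, qualification attained during the programme is a post-treatment mediator, not a confounder. Stratifying on it would bias the estimate; the causal effect is the crude pooled difference.
So P(outcome | do(the intensive programme)) is just the pooled rate for the intensive programme: 466/800 = 0.583.

0.58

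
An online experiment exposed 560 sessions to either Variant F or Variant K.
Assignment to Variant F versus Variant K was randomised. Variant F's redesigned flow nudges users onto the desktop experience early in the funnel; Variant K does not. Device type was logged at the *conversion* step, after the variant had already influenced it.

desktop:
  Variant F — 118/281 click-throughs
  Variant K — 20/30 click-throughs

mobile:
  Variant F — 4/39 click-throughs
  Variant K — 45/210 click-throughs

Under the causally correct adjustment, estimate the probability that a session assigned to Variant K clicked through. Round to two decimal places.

0.27

The stratified and pooled comparisons disagree (Variant K wins within each device type; Variant F wins overall), so the answer turns on the causal role of device type.
Device type here is a post-treatment variable shaped by the variant; conditioning on it would introduce bias rather than remove it. The overall comparison is the causal one.
So P(outcome | do(Variant K)) is just the pooled rate for Variant K: 65/240 = 0.271.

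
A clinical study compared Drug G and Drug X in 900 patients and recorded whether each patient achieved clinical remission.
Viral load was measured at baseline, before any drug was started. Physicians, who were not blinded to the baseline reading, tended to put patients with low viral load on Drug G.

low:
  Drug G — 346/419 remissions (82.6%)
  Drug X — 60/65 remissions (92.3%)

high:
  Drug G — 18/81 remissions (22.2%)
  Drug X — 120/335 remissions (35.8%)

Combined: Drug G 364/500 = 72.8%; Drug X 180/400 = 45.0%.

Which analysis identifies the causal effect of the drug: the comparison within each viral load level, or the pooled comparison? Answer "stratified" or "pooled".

Since viral load is a pre-existing factor (not a product of the drug) and it affects the outcome on its own, it is a confounder. The stratified rates, not the pooled rate, identify the causal effect.
Within each level — low: 82.6% vs 92.3%; high: 22.2% vs 35.8% — Drug X is higher every time.

stratified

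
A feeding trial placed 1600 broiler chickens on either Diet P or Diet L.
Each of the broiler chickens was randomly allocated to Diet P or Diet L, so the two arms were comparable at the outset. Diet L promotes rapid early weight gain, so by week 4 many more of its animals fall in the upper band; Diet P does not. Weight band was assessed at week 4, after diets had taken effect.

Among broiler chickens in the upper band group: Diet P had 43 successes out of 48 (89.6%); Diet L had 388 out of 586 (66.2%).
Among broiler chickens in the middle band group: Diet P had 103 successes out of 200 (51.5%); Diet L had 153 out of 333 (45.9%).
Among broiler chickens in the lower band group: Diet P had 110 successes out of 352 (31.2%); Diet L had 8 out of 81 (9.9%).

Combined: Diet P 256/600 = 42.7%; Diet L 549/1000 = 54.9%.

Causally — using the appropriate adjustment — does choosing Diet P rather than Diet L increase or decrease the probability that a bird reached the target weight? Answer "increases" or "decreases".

decreases

Week-4 weight band is recorded after the diet and is itself shifted by it — it sits on the causal path from diet to outcome. Conditioning on a mediator would strip out part of the effect we want; the pooled comparison gives the total causal effect.
Pooled: Diet P 42.7% vs Diet L 54.9%; Diet L is higher overall.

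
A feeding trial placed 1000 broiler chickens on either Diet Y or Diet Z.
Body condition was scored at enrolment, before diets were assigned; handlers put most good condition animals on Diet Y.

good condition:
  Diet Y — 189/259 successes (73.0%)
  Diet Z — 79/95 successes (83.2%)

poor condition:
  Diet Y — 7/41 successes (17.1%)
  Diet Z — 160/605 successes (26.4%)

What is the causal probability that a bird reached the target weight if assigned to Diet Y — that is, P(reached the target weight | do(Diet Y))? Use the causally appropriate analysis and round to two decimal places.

The stratified and pooled comparisons disagree (Diet Z wins within each starting body condition; Diet Y wins overall), so the answer turns on the causal role of starting body condition.
Starting body condition is set before the diet has any effect — it is not caused by the diet — and it independently drives the outcome. That makes it a confounder, so the causal comparison is within starting body condition levels.
Standardising Diet Y to the population starting body condition mix: 0.354·189/259 + 0.646·7/41 = 0.369.

0.37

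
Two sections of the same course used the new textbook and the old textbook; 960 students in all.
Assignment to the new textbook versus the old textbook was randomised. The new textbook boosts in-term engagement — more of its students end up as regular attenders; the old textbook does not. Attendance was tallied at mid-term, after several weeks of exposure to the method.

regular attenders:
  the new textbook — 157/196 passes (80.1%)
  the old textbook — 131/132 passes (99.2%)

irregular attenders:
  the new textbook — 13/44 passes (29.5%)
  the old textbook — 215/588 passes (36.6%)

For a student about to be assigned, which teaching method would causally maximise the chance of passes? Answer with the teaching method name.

The distribution of mid-term attendance is itself part of what the teaching method does — it is an intermediate outcome. Holding it fixed would remove that part of the effect; the total effect is the pooled difference.
Pooled: the new textbook 70.8% vs the old textbook 48.1%; the new textbook is higher overall.

the new textbook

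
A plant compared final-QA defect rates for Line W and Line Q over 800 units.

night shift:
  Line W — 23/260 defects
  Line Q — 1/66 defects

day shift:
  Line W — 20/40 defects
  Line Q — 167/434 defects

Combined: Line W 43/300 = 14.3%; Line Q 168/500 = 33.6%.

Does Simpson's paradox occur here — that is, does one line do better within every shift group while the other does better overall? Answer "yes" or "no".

yes

Within each shift level (night shift 8.8% vs 1.5%; day shift 50.0% vs 38.5%), Line Q has the lower rate every time. Pooled: 14.3% vs 33.6% — Line W has the lower rate overall. The two comparisons disagree.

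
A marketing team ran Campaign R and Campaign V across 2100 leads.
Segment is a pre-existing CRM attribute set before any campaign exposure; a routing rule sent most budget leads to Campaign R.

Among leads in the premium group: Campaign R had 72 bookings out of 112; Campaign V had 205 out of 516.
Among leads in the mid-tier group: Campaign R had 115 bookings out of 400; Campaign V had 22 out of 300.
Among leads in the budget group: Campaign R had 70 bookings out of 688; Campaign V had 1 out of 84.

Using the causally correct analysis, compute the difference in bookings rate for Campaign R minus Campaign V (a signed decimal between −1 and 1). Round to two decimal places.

+0.18

Customer segment satisfies the back-door criterion: it is not a descendant of the campaign, and it blocks the spurious path from campaign to outcome. Adjusting for it (i.e., using the within-customer segment rates) gives the causal effect.
Adjusting over the population distribution of customer segment: 0.299·(0.643−0.397) + 0.333·(0.287−0.073) + 0.368·(0.102−0.012) = +0.178.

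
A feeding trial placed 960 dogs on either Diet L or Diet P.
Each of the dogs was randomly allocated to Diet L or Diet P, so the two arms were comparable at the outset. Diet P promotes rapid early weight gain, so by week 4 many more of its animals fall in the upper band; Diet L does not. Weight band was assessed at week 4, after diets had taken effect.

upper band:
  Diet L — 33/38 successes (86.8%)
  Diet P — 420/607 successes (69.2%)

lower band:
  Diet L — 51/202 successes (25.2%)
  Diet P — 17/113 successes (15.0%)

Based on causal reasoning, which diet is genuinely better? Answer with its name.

Diet P

The week-4 weight band-specific comparison favours Diet L throughout, but the pooled figures favour Diet P. The question is whether to condition on week-4 weight band.
Week-4 weight band here is a post-treatment variable shaped by the diet; conditioning on it would introduce bias rather than remove it. The overall comparison is the causal one.
Pooled: Diet L 35.0% vs Diet P 60.7%; Diet P is higher overall.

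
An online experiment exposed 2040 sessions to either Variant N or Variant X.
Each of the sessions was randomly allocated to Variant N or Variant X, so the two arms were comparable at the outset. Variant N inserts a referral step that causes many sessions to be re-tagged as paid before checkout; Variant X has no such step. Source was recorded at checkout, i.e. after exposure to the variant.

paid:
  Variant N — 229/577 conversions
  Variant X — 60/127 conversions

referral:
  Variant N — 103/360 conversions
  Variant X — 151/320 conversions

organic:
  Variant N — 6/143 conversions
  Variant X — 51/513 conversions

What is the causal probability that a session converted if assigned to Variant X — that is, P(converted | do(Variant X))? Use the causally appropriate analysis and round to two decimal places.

The distribution of traffic source is itself part of what the variant does — it is an intermediate outcome. Holding it fixed would remove that part of the effect; the total effect is the pooled difference.
So P(outcome | do(Variant X)) is just the pooled rate for Variant X: 262/960 = 0.273.

0.27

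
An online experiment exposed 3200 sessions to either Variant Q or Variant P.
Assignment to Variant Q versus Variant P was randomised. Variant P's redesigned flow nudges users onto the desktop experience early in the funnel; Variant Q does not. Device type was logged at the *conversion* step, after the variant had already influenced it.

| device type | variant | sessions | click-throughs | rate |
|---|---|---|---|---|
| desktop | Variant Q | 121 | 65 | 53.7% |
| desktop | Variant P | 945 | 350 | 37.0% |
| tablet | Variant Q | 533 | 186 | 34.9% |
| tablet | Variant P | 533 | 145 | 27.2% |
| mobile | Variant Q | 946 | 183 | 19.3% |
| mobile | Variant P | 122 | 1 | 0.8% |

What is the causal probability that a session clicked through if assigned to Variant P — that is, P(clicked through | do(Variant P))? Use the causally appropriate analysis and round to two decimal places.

0.31

Device type is downstream of the variant. One should not condition on a consequence of treatment, so the overall rates are the right comparison.
So P(outcome | do(Variant P)) is just the pooled rate for Variant P: 496/1600 = 0.310.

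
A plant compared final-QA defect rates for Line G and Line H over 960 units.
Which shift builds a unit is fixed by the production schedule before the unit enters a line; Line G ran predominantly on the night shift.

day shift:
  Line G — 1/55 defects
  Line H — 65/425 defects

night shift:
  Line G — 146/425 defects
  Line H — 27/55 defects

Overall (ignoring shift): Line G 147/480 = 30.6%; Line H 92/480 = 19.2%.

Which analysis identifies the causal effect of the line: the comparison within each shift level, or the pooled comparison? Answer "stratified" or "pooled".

Since shift is a pre-existing factor (not a product of the line) and it affects the outcome on its own, it is a confounder. The stratified rates, not the pooled rate, identify the causal effect.
Within each level — day shift: 1.8% vs 15.3%; night shift: 34.4% vs 49.1% — Line G is lower every time.

stratified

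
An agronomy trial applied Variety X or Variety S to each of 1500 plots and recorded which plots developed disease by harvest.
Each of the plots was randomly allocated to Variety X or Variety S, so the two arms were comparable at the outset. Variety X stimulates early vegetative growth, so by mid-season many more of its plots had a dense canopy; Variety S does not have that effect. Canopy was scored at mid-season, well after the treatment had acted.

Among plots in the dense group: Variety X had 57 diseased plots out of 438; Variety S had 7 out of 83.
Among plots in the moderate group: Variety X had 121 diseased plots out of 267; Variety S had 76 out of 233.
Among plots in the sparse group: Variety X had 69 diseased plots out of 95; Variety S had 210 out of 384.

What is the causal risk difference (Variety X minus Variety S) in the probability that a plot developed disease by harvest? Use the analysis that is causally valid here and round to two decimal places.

-0.11

Within every mid-season canopy level Variety S has the lower rate, yet pooled Variety X does — Simpson's reversal.
Stratifying would compare varietys among plots the varietys themselves sorted into mid-season canopy groups — a form of selection on an intermediate. The unconditioned pooled rates give the total causal effect.
The causal difference is the pooled difference: 0.309 − 0.419 = -0.110.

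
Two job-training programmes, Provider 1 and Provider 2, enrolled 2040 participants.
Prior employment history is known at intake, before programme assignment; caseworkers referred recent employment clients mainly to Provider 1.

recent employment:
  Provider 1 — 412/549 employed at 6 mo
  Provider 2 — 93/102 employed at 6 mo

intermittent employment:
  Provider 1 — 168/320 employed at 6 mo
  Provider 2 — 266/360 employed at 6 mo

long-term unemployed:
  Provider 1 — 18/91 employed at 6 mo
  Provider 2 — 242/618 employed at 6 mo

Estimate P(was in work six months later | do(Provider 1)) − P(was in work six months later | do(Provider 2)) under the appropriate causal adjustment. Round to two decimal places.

-0.19

Within every prior employment history level Provider 2 has the higher rate, yet pooled Provider 1 does — Simpson's reversal.
Prior employment history satisfies the back-door criterion: it is not a descendant of the programme, and it blocks the spurious path from programme to outcome. Adjusting for it (i.e., using the within-prior employment history rates) gives the causal effect.
Adjusting over the population distribution of prior employment history: 0.319·(0.750−0.912) + 0.333·(0.525−0.739) + 0.348·(0.198−0.392) = -0.190.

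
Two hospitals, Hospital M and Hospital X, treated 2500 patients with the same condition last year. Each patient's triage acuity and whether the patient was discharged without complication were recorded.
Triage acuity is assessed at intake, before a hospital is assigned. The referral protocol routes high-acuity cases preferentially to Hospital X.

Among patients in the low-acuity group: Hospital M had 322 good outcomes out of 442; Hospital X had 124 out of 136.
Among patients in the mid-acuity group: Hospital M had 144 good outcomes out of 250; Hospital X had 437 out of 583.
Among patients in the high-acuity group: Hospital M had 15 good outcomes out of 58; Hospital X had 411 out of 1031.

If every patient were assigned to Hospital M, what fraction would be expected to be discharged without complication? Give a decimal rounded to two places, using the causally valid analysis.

0.47

Since triage acuity is a pre-existing factor (not a product of the hospital) and it affects the outcome on its own, it is a confounder. The stratified rates, not the pooled rate, identify the causal effect.
Standardising Hospital M to the population triage acuity mix: 0.231·322/442 + 0.333·144/250 + 0.436·15/58 = 0.473.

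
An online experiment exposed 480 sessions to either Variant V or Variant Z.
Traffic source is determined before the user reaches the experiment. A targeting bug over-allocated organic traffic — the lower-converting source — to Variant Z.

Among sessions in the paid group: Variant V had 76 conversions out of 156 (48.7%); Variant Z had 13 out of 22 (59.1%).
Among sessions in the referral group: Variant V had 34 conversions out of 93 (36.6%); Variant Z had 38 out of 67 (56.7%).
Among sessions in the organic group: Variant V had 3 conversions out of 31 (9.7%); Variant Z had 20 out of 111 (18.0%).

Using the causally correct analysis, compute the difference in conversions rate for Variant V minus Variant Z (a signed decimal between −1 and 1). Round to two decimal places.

The traffic source-specific comparison favours Variant Z throughout, but the pooled figures favour Variant V. The question is whether to condition on traffic source.
Here traffic source is a common cause — it drives both which variant a case falls under and the outcome. The crude comparison mixes populations; the stratum-specific rates are the causally relevant ones.
Adjusting over the population distribution of traffic source: 0.371·(0.487−0.591) + 0.333·(0.366−0.567) + 0.296·(0.097−0.180) = -0.130.

-0.13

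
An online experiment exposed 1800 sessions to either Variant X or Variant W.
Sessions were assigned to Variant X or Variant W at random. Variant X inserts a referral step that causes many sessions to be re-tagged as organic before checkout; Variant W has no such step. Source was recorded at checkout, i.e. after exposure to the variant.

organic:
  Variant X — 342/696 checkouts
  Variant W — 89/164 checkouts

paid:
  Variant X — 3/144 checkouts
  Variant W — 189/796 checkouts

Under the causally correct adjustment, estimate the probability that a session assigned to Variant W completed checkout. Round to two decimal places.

The traffic source-specific comparison favours Variant W throughout, but the pooled figures favour Variant X. The question is whether to condition on traffic source.
Traffic source here is a post-treatment variable shaped by the variant; conditioning on it would introduce bias rather than remove it. The overall comparison is the causal one.
So P(outcome | do(Variant W)) is just the pooled rate for Variant W: 278/960 = 0.290.

0.29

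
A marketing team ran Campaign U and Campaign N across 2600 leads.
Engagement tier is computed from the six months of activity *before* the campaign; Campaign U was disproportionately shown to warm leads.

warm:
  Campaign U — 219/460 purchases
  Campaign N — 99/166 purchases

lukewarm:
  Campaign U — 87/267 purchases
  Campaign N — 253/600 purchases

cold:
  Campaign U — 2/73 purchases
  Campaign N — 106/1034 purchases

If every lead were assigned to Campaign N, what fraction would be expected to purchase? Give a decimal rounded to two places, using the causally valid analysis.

The stratified and pooled comparisons disagree (Campaign N wins within each engagement tier; Campaign U wins overall), so the answer turns on the causal role of engagement tier.
Nothing the campaign does changes engagement tier; the imbalance is an allocation artefact. With engagement tier also predicting the outcome, the pooled figure is confounded, and the within-stratum comparison is the causal one.
Standardising Campaign N to the population engagement tier mix: 0.241·99/166 + 0.333·253/600 + 0.426·106/1034 = 0.328.

0.33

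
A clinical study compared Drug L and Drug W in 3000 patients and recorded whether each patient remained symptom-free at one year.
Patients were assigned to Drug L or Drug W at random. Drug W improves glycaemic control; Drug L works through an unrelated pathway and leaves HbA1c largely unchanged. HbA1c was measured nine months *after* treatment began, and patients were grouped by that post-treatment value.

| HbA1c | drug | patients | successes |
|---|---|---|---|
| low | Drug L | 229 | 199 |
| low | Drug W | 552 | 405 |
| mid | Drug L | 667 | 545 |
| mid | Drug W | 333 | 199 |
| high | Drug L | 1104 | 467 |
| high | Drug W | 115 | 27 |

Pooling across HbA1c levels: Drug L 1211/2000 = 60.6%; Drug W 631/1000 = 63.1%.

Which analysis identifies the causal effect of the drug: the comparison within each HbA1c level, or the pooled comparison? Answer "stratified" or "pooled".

Stratifying would compare drugs among patients the drugs themselves sorted into HbA1c groups — a form of selection on an intermediate. The unconditioned pooled rates give the total causal effect.
Pooled: Drug L 60.6% vs Drug W 63.1%; Drug W is higher overall.

pooled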